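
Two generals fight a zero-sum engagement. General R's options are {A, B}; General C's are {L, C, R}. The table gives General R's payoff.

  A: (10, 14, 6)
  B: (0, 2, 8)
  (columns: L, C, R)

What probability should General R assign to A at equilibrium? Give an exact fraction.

2/3

Row minima: A → 6, B → 0; maximin = 6.
Column maxima: L → 10, C → 14, R → 8; minimax = 8.
6 ≠ 8, so there is no saddle point; optimal play is mixed.
C is strictly dominated by L (it gives General R strictly more in every row), so General C never plays it.
On the remaining 2×2 (A, B vs L, R):
Let General R play A with probability p. Expected payoff against L: 10p + 0(1−p) = 10p; against R: 6p + 8(1−p) = −2p + 8.
Setting these equal: 10p = −2p + 8 ⇒ 12p = 8 ⇒ p = 2/3, and the value is (10)·(2/3) = 20/3.
For General C: with q = P(L), equating A's and B's payoffs gives 4q + 6 = −8q + 8 ⇒ q = 1/6.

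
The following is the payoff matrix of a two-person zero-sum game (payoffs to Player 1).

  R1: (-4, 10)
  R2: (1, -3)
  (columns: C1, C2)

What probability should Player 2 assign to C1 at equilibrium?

13/18

Row minima: R1 → -4, R2 → -3; maximin = -3.
Column maxima: C1 → 1, C2 → 10; minimax = 1.
-3 ≠ 1, so there is no saddle point; optimal play is mixed.
Let Player 1 play R1 with probability p. Expected payoff against C1: (-4)p + 1(1−p) = −5p + 1; against C2: 10p + (-3)(1−p) = 13p − 3.
Setting these equal: −5p + 1 = 13p − 3 ⇒ −18p = -4 ⇒ p = 2/9, and the value is (-5)·(2/9) + 1 = -1/9.
For Player 2: with q = P(C1), equating R1's and R2's payoffs gives −14q + 10 = 4q − 3 ⇒ q = 13/18.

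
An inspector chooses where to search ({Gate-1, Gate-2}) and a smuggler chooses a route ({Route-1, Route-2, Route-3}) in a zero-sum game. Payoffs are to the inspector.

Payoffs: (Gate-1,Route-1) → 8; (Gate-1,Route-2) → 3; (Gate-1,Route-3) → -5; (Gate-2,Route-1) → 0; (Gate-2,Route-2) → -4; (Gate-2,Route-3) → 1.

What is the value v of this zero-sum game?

Row minima: Gate-1 → -5, Gate-2 → -4; maximin = -4.
Column maxima: Route-1 → 8, Route-2 → 3, Route-3 → 1; minimax = 1.
-4 ≠ 1, so there is no saddle point; optimal play is mixed.
Route-1 is strictly dominated by Route-2 (it gives the inspector strictly more in every row), so the smuggler never plays it.
On the remaining 2×2 (Gate-1, Gate-2 vs Route-2, Route-3):
Let the inspector play Gate-1 with probability p. Expected payoff against Route-2: 3p + (-4)(1−p) = 7p − 4; against Route-3: (-5)p + 1(1−p) = −6p + 1.
Setting these equal: 7p − 4 = −6p + 1 ⇒ 13p = 5 ⇒ p = 5/13, and the value is (7)·(5/13) − 4 = -17/13.
For the smuggler: with q = P(Route-2), equating Gate-1's and Gate-2's payoffs gives 8q − 5 = −5q + 1 ⇒ q = 6/13.

-17/13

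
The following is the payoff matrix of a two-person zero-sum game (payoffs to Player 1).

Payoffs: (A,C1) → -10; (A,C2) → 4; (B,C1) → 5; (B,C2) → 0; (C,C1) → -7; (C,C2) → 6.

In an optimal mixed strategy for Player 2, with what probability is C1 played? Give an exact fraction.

1/3

Row minima: A → -10, B → 0, C → -7; maximin = 0.
Column maxima: C1 → 5, C2 → 6; minimax = 5.
0 ≠ 5, so there is no saddle point; optimal play is mixed.
A is strictly dominated by C, so Player 1 never plays it.
On the remaining 2×2 (B, C vs C1, C2):
Let Player 1 play B with probability p. Expected payoff against C1: 5p + (-7)(1−p) = 12p − 7; against C2: 0p + 6(1−p) = −6p + 6.
Setting these equal: 12p − 7 = −6p + 6 ⇒ 18p = 13 ⇒ p = 13/18, and the value is (12)·(13/18) − 7 = 5/3.
For Player 2: with q = P(C1), equating B's and C's payoffs gives 5q = −13q + 6 ⇒ q = 1/3.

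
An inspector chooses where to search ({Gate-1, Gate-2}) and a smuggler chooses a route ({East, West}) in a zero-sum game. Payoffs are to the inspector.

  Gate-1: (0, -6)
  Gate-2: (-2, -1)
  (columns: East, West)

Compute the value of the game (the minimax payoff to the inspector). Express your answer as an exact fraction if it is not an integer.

-12/7

Row minima: Gate-1 → -6, Gate-2 → -2; maximin = -2.
Column maxima: East → 0, West → -1; minimax = -1.
-2 ≠ -1, so there is no saddle point; optimal play is mixed.
Let the inspector play Gate-1 with probability p. Expected payoff against East: 0p + (-2)(1−p) = 2p − 2; against West: (-6)p + (-1)(1−p) = −5p − 1.
Setting these equal: 2p − 2 = −5p − 1 ⇒ 7p = 1 ⇒ p = 1/7, and the value is (2)·(1/7) − 2 = -12/7.
For the smuggler: with q = P(East), equating Gate-1's and Gate-2's payoffs gives 6q − 6 = −q − 1 ⇒ q = 5/7.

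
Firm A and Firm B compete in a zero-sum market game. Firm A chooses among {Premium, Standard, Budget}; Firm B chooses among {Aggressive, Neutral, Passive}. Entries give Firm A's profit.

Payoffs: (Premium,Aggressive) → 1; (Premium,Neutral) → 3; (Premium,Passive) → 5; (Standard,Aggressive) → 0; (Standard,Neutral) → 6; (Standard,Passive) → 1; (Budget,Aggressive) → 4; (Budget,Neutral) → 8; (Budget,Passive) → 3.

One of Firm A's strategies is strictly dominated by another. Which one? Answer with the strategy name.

Budget gives a strictly higher payoff than Standard against every column: 4 > 0, 8 > 6, 3 > 1.
So Standard is strictly dominated and Firm A never plays it.

Standard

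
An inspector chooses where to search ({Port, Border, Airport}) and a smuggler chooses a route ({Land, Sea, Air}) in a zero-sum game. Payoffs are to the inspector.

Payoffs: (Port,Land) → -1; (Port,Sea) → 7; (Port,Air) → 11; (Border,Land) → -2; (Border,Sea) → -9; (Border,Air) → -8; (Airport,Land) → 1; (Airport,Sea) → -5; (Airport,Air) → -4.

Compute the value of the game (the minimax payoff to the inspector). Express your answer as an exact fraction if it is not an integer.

Row minima: Port → -1, Border → -9, Airport → -5; maximin = -1.
Column maxima: Land → 1, Sea → 7, Air → 11; minimax = 1.
-1 ≠ 1, so there is no saddle point; optimal play is mixed.
Border is strictly dominated by Port, so the inspector never plays it.
Air is strictly dominated by Sea (it gives the inspector strictly more in every row), so the smuggler never plays it.
On the remaining 2×2 (Port, Airport vs Land, Sea):
Let the inspector play Port with probability p. Expected payoff against Land: (-1)p + 1(1−p) = −2p + 1; against Sea: 7p + (-5)(1−p) = 12p − 5.
Setting these equal: −2p + 1 = 12p − 5 ⇒ −14p = -6 ⇒ p = 3/7, and the value is (-2)·(3/7) + 1 = 1/7.
For the smuggler: with q = P(Land), equating Port's and Airport's payoffs gives −8q + 7 = 6q − 5 ⇒ q = 6/7.

1/7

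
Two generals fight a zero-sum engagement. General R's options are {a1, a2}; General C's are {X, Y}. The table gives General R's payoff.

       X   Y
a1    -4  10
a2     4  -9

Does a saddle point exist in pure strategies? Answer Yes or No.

No

Row minima: a1 → -4, a2 → -9; maximin = -4.
Column maxima: X → 4, Y → 10; minimax = 4.
-4 ≠ 4, so no pure-strategy equilibrium exists.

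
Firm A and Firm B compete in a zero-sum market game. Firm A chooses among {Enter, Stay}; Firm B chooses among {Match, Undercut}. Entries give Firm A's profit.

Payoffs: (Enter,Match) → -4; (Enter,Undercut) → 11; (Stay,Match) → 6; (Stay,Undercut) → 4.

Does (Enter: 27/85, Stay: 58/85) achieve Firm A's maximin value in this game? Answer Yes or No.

Against Match this mix gives (27/85)·(-4) + (58/85)·6 = 48/17.
Against Undercut this mix gives (27/85)·11 + (58/85)·4 = 529/85.
Firm B will play Match, holding Firm A to 48/17. Shifting weight toward the row that does better against Match would raise this floor (the equalizing mix achieves 82/17 against both Match and Undercut), so the proposed strategy is not optimal.

No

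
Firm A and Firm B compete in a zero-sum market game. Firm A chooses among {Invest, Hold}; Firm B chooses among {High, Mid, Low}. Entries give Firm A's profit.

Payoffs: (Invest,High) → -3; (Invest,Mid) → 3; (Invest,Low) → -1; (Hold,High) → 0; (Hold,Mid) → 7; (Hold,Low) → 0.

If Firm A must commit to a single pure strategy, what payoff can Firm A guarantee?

0

Row minima: Invest → -3, Hold → 0.
The best of these is 0.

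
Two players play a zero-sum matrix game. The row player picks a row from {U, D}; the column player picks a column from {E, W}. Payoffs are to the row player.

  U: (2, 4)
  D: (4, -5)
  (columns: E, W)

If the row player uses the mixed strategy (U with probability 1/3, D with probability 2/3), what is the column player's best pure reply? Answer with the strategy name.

If the column player plays E, the row player's expected payoff is (1/3)·2 + (2/3)·4 = 10/3.
If the column player plays W, the row player's expected payoff is (1/3)·4 + (2/3)·(-5) = -2.
The column player minimizes the row player's payoff; the smallest is -2, so the best response is W.

W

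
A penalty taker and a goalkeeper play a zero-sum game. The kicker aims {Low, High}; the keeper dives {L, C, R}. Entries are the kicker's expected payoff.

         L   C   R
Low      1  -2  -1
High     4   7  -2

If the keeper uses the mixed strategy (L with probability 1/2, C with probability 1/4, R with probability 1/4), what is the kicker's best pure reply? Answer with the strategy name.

Expected payoff of Low: (1/2)·1 + (1/4)·(-2) + (1/4)·(-1) = -1/4.
Expected payoff of High: (1/2)·4 + (1/4)·7 + (1/4)·(-2) = 13/4.
The largest is 13/4, so the kicker's best response is High.

High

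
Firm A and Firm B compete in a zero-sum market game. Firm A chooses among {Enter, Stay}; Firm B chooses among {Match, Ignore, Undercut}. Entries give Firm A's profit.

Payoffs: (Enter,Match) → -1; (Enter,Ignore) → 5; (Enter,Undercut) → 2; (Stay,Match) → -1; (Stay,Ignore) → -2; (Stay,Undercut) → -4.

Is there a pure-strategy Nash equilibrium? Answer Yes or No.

Row minima: Enter → -1, Stay → -4; maximin = -1.
Column maxima: Match → -1, Ignore → 5, Undercut → 2; minimax = -1.
maximin = minimax = -1, so a saddle point exists.

Yes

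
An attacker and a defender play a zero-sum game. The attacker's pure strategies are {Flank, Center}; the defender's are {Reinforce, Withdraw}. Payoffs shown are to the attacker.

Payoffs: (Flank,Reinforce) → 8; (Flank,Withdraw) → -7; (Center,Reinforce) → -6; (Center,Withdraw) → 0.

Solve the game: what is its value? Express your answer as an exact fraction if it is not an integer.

Row minima: Flank → -7, Center → -6; maximin = -6.
Column maxima: Reinforce → 8, Withdraw → 0; minimax = 0.
-6 ≠ 0, so there is no saddle point; optimal play is mixed.
Let the attacker play Flank with probability p. Expected payoff against Reinforce: 8p + (-6)(1−p) = 14p − 6; against Withdraw: (-7)p + 0(1−p) = −7p.
Setting these equal: 14p − 6 = −7p ⇒ 21p = 6 ⇒ p = 2/7, and the value is (14)·(2/7) − 6 = -2.
For the defender: with q = P(Reinforce), equating Flank's and Center's payoffs gives 15q − 7 = −6q ⇒ q = 1/3.

-2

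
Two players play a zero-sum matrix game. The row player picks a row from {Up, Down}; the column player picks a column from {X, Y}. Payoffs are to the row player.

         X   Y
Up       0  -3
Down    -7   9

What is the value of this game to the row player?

-21/19

Row minima: Up → -3, Down → -7; maximin = -3.
Column maxima: X → 0, Y → 9; minimax = 0.
-3 ≠ 0, so there is no saddle point; optimal play is mixed.
Let the row player play Up with probability p. Expected payoff against X: 0p + (-7)(1−p) = 7p − 7; against Y: (-3)p + 9(1−p) = −12p + 9.
Setting these equal: 7p − 7 = −12p + 9 ⇒ 19p = 16 ⇒ p = 16/19, and the value is (7)·(16/19) − 7 = -21/19.
For the column player: with q = P(X), equating Up's and Down's payoffs gives 3q − 3 = −16q + 9 ⇒ q = 12/19.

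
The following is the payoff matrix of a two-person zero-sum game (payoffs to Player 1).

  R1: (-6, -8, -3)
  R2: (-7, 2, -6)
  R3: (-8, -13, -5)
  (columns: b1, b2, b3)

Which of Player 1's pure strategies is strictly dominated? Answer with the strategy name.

R3

R1 gives a strictly higher payoff than R3 against every column: -6 > -8, -8 > -13, -3 > -5.
So R3 is strictly dominated and Player 1 never plays it.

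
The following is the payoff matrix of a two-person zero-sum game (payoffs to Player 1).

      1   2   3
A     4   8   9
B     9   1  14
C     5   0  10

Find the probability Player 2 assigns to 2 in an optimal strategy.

Row minima: A → 4, B → 1, C → 0; maximin = 4.
Column maxima: 1 → 9, 2 → 8, 3 → 14; minimax = 8.
4 ≠ 8, so there is no saddle point; optimal play is mixed.
C is strictly dominated by B, so Player 1 never plays it.
3 is strictly dominated by 1 (it gives Player 1 strictly more in every row), so Player 2 never plays it.
On the remaining 2×2 (A, B vs 1, 2):
Let Player 1 play A with probability p. Expected payoff against 1: 4p + 9(1−p) = −5p + 9; against 2: 8p + 1(1−p) = 7p + 1.
Setting these equal: −5p + 9 = 7p + 1 ⇒ −12p = -8 ⇒ p = 2/3, and the value is (-5)·(2/3) + 9 = 17/3.
For Player 2: with q = P(1), equating A's and B's payoffs gives −4q + 8 = 8q + 1 ⇒ q = 7/12.

5/12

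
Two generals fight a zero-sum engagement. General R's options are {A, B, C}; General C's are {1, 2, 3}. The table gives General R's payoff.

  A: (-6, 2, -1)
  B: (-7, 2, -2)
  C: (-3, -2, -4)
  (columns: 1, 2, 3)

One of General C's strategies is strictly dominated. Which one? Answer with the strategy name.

2

1 holds General R's payoff strictly below 2 in every row: -6 < 2, -7 < 2, -3 < -2.
So 2 is strictly dominated for General C.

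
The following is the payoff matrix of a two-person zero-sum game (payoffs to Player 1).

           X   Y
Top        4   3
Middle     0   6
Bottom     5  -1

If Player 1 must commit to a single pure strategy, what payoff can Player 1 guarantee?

Row minima: Top → 3, Middle → 0, Bottom → -1.
The best of these is 3.

3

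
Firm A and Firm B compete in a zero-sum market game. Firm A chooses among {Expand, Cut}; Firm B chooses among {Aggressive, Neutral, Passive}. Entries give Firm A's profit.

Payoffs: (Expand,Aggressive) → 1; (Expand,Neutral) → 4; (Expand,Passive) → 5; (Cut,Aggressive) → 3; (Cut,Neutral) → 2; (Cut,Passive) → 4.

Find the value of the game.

5/2

Row minima: Expand → 1, Cut → 2; maximin = 2.
Column maxima: Aggressive → 3, Neutral → 4, Passive → 5; minimax = 3.
2 ≠ 3, so there is no saddle point; optimal play is mixed.
Passive is strictly dominated by Aggressive (it gives Firm A strictly more in every row), so Firm B never plays it.
On the remaining 2×2 (Expand, Cut vs Aggressive, Neutral):
Let Firm A play Expand with probability p. Expected payoff against Aggressive: 1p + 3(1−p) = −2p + 3; against Neutral: 4p + 2(1−p) = 2p + 2.
Setting these equal: −2p + 3 = 2p + 2 ⇒ −4p = -1 ⇒ p = 1/4, and the value is (-2)·(1/4) + 3 = 5/2.
For Firm B: with q = P(Aggressive), equating Expand's and Cut's payoffs gives −3q + 4 = q + 2 ⇒ q = 1/2.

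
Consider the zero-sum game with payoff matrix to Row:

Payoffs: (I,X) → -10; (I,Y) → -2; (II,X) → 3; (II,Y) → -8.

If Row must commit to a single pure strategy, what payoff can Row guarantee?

Row minima: I → -10, II → -8.
The best of these is -8.

-8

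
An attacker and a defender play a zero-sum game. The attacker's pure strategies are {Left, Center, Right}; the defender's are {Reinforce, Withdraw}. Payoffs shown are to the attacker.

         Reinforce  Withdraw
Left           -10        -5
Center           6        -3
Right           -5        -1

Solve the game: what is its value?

Row minima: Left → -10, Center → -3, Right → -5; maximin = -3.
Column maxima: Reinforce → 6, Withdraw → -1; minimax = -1.
-3 ≠ -1, so there is no saddle point; optimal play is mixed.
Left is strictly dominated by Center, so the attacker never plays it.
On the remaining 2×2 (Center, Right vs Reinforce, Withdraw):
Let the attacker play Center with probability p. Expected payoff against Reinforce: 6p + (-5)(1−p) = 11p − 5; against Withdraw: (-3)p + (-1)(1−p) = −2p − 1.
Setting these equal: 11p − 5 = −2p − 1 ⇒ 13p = 4 ⇒ p = 4/13, and the value is (11)·(4/13) − 5 = -21/13.
For the defender: with q = P(Reinforce), equating Center's and Right's payoffs gives 9q − 3 = −4q − 1 ⇒ q = 2/13.

-21/13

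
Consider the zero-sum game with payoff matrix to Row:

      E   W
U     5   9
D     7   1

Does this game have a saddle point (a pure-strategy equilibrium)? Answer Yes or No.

No

Row minima: U → 5, D → 1; maximin = 5.
Column maxima: E → 7, W → 9; minimax = 7.
5 ≠ 7, so no pure-strategy equilibrium exists.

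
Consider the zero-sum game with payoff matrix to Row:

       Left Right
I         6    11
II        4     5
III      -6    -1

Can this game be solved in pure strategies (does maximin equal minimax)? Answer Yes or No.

Yes

Row minima: I → 6, II → 4, III → -6; maximin = 6.
Column maxima: Left → 6, Right → 11; minimax = 6.
maximin = minimax = 6, so a saddle point exists.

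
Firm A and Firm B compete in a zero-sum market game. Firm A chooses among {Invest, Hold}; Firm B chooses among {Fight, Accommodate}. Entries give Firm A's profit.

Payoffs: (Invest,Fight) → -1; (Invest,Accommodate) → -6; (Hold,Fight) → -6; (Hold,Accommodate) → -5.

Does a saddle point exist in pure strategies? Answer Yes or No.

No

Row minima: Invest → -6, Hold → -6; maximin = -6.
Column maxima: Fight → -1, Accommodate → -5; minimax = -5.
-6 ≠ -5, so no pure-strategy equilibrium exists.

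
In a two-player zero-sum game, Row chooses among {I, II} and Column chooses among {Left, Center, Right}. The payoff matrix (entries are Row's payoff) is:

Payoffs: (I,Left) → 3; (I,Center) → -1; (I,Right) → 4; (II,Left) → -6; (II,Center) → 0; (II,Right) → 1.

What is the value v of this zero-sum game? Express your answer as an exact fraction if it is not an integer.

Row minima: I → -1, II → -6; maximin = -1.
Column maxima: Left → 3, Center → 0, Right → 4; minimax = 0.
-1 ≠ 0, so there is no saddle point; optimal play is mixed.
Right is strictly dominated by Left (it gives Row strictly more in every row), so Column never plays it.
On the remaining 2×2 (I, II vs Left, Center):
Let Row play I with probability p. Expected payoff against Left: 3p + (-6)(1−p) = 9p − 6; against Center: (-1)p + 0(1−p) = −p.
Setting these equal: 9p − 6 = −p ⇒ 10p = 6 ⇒ p = 3/5, and the value is (9)·(3/5) − 6 = -3/5.
For Column: with q = P(Left), equating I's and II's payoffs gives 4q − 1 = −6q ⇒ q = 1/10.

-3/5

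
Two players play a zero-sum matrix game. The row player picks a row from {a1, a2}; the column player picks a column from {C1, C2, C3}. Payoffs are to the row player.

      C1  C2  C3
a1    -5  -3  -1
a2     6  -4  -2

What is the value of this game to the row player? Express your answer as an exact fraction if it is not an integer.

Row minima: a1 → -5, a2 → -4; maximin = -4.
Column maxima: C1 → 6, C2 → -3, C3 → -1; minimax = -3.
-4 ≠ -3, so there is no saddle point; optimal play is mixed.
C3 is strictly dominated by C2 (it gives the row player strictly more in every row), so the column player never plays it.
On the remaining 2×2 (a1, a2 vs C1, C2):
Let the row player play a1 with probability p. Expected payoff against C1: (-5)p + 6(1−p) = −11p + 6; against C2: (-3)p + (-4)(1−p) = p − 4.
Setting these equal: −11p + 6 = p − 4 ⇒ −12p = -10 ⇒ p = 5/6, and the value is (-11)·(5/6) + 6 = -19/6.
For the column player: with q = P(C1), equating a1's and a2's payoffs gives −2q − 3 = 10q − 4 ⇒ q = 1/12.

-19/6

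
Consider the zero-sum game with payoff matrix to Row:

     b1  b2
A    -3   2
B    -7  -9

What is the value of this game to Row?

Row minima: A → -3, B → -9; maximin = -3.
Column maxima: b1 → -3, b2 → 2; minimax = -3.
Since maximin = minimax = -3, there is a saddle point and the value is -3.

-3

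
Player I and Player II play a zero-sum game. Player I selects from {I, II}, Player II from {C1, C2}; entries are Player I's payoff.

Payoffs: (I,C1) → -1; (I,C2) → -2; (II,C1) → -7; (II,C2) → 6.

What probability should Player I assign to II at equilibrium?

1/14

Row minima: I → -2, II → -7; maximin = -2.
Column maxima: C1 → -1, C2 → 6; minimax = -1.
-2 ≠ -1, so there is no saddle point; optimal play is mixed.
Let Player I play I with probability p. Expected payoff against C1: (-1)p + (-7)(1−p) = 6p − 7; against C2: (-2)p + 6(1−p) = −8p + 6.
Setting these equal: 6p − 7 = −8p + 6 ⇒ 14p = 13 ⇒ p = 13/14, and the value is (6)·(13/14) − 7 = -10/7.
For Player II: with q = P(C1), equating I's and II's payoffs gives q − 2 = −13q + 6 ⇒ q = 4/7.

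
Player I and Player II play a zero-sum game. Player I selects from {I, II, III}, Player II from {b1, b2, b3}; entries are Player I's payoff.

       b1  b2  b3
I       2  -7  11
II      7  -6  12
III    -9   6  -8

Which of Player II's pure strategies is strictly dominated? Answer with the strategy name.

b3

b1 holds Player I's payoff strictly below b3 in every row: 2 < 11, 7 < 12, -9 < -8.
So b3 is strictly dominated for Player II.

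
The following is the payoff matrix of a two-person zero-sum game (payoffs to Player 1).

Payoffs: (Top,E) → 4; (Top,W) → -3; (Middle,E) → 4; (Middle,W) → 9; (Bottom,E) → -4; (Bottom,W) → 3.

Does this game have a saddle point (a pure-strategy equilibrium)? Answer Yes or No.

Yes

Row minima: Top → -3, Middle → 4, Bottom → -4; maximin = 4.
Column maxima: E → 4, W → 9; minimax = 4.
maximin = minimax = 4, so a saddle point exists.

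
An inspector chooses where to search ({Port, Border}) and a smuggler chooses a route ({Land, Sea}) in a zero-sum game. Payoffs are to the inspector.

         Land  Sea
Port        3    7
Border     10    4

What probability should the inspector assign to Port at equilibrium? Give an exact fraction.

Row minima: Port → 3, Border → 4; maximin = 4.
Column maxima: Land → 10, Sea → 7; minimax = 7.
4 ≠ 7, so there is no saddle point; optimal play is mixed.
Let the inspector play Port with probability p. Expected payoff against Land: 3p + 10(1−p) = −7p + 10; against Sea: 7p + 4(1−p) = 3p + 4.
Setting these equal: −7p + 10 = 3p + 4 ⇒ −10p = -6 ⇒ p = 3/5, and the value is (-7)·(3/5) + 10 = 29/5.
For the smuggler: with q = P(Land), equating Port's and Border's payoffs gives −4q + 7 = 6q + 4 ⇒ q = 3/10.

3/5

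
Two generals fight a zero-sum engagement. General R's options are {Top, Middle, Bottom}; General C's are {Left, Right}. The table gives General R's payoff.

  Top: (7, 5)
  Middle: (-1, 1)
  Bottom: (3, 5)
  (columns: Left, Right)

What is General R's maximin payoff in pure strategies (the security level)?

5

Row minima: Top → 5, Middle → -1, Bottom → 3.
The best of these is 5.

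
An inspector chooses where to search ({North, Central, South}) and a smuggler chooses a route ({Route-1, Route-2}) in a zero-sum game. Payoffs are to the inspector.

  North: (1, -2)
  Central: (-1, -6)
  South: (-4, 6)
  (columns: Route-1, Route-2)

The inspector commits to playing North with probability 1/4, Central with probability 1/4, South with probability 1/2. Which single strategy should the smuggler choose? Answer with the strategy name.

If the smuggler plays Route-1, the inspector's expected payoff is (1/4)·1 + (1/4)·(-1) + (1/2)·(-4) = -2.
If the smuggler plays Route-2, the inspector's expected payoff is (1/4)·(-2) + (1/4)·(-6) + (1/2)·6 = 1.
The smuggler minimizes the inspector's payoff; the smallest is -2, so the best response is Route-1.

Route-1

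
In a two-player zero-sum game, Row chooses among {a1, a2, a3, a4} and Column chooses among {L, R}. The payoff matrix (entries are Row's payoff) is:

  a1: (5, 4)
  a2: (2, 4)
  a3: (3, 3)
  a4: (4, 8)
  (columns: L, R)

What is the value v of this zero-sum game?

Row minima: a1 → 4, a2 → 2, a3 → 3, a4 → 4; maximin = 4.
Column maxima: L → 5, R → 8; minimax = 5.
4 ≠ 5, so there is no saddle point; optimal play is mixed.
a2 is strictly dominated by a4, so Row never plays it.
a3 is strictly dominated by a1, so Row never plays it.
On the remaining 2×2 (a1, a4 vs L, R):
Let Row play a1 with probability p. Expected payoff against L: 5p + 4(1−p) = p + 4; against R: 4p + 8(1−p) = −4p + 8.
Setting these equal: p + 4 = −4p + 8 ⇒ 5p = 4 ⇒ p = 4/5, and the value is (1)·(4/5) + 4 = 24/5.
For Column: with q = P(L), equating a1's and a4's payoffs gives q + 4 = −4q + 8 ⇒ q = 4/5.

24/5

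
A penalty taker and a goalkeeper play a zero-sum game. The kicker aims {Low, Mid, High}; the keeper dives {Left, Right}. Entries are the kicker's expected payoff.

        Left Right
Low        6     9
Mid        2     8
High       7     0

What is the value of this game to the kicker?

63/10

Row minima: Low → 6, Mid → 2, High → 0; maximin = 6.
Column maxima: Left → 7, Right → 9; minimax = 7.
6 ≠ 7, so there is no saddle point; optimal play is mixed.
Mid is strictly dominated by Low, so the kicker never plays it.
On the remaining 2×2 (Low, High vs Left, Right):
Let the kicker play Low with probability p. Expected payoff against Left: 6p + 7(1−p) = −p + 7; against Right: 9p + 0(1−p) = 9p.
Setting these equal: −p + 7 = 9p ⇒ −10p = -7 ⇒ p = 7/10, and the value is (-1)·(7/10) + 7 = 63/10.
For the keeper: with q = P(Left), equating Low's and High's payoffs gives −3q + 9 = 7q ⇒ q = 9/10.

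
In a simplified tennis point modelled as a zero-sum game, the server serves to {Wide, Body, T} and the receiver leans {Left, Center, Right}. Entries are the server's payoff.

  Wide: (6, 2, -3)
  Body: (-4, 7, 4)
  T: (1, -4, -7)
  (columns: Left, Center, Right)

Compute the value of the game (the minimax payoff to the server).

12/17

Row minima: Wide → -3, Body → -4, T → -7; maximin = -3.
Column maxima: Left → 6, Center → 7, Right → 4; minimax = 4.
-3 ≠ 4, so there is no saddle point; optimal play is mixed.
T is strictly dominated by Wide, so the server never plays it.
Center is strictly dominated by Right (it gives the server strictly more in every row), so the receiver never plays it.
On the remaining 2×2 (Wide, Body vs Left, Right):
Let the server play Wide with probability p. Expected payoff against Left: 6p + (-4)(1−p) = 10p − 4; against Right: (-3)p + 4(1−p) = −7p + 4.
Setting these equal: 10p − 4 = −7p + 4 ⇒ 17p = 8 ⇒ p = 8/17, and the value is (10)·(8/17) − 4 = 12/17.
For the receiver: with q = P(Left), equating Wide's and Body's payoffs gives 9q − 3 = −8q + 4 ⇒ q = 7/17.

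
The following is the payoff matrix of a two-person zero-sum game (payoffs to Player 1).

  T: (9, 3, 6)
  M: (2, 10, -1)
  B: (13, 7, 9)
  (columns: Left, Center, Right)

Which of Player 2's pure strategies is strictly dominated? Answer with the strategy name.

Left

Right holds Player 1's payoff strictly below Left in every row: 6 < 9, -1 < 2, 9 < 13.
So Left is strictly dominated for Player 2.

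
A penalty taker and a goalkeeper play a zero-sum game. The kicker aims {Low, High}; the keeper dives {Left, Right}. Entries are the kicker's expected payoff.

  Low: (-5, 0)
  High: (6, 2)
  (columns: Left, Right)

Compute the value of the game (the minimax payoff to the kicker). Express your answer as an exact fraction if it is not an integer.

Row minima: Low → -5, High → 2; maximin = 2.
Column maxima: Left → 6, Right → 2; minimax = 2.
Since maximin = minimax = 2, there is a saddle point and the value is 2.

2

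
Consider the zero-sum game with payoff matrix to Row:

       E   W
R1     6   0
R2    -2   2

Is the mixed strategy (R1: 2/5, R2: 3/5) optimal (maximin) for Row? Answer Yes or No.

Against E this mix gives (2/5)·6 + (3/5)·(-2) = 6/5.
Against W this mix gives (2/5)·0 + (3/5)·2 = 6/5.
All of Column's active replies (E, W) yield 6/5, and no column does worse for Row. The mix makes Column indifferent and guarantees 6/5, so it is optimal.

Yes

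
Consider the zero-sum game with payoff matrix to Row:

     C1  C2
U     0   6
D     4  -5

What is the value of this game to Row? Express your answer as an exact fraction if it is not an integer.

Row minima: U → 0, D → -5; maximin = 0.
Column maxima: C1 → 4, C2 → 6; minimax = 4.
0 ≠ 4, so there is no saddle point; optimal play is mixed.
Let Row play U with probability p. Expected payoff against C1: 0p + 4(1−p) = −4p + 4; against C2: 6p + (-5)(1−p) = 11p − 5.
Setting these equal: −4p + 4 = 11p − 5 ⇒ −15p = -9 ⇒ p = 3/5, and the value is (-4)·(3/5) + 4 = 8/5.
For Column: with q = P(C1), equating U's and D's payoffs gives −6q + 6 = 9q − 5 ⇒ q = 11/15.

8/5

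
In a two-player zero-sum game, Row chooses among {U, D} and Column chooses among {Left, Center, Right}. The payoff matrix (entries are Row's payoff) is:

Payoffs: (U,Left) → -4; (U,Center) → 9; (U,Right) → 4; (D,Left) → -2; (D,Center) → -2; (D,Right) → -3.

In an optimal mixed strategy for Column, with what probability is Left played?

7/9

Row minima: U → -4, D → -3; maximin = -3.
Column maxima: Left → -2, Center → 9, Right → 4; minimax = -2.
-3 ≠ -2, so there is no saddle point; optimal play is mixed.
Center is strictly dominated by Right (it gives Row strictly more in every row), so Column never plays it.
On the remaining 2×2 (U, D vs Left, Right):
Let Row play U with probability p. Expected payoff against Left: (-4)p + (-2)(1−p) = −2p − 2; against Right: 4p + (-3)(1−p) = 7p − 3.
Setting these equal: −2p − 2 = 7p − 3 ⇒ −9p = -1 ⇒ p = 1/9, and the value is (-2)·(1/9) − 2 = -20/9.
For Column: with q = P(Left), equating U's and D's payoffs gives −8q + 4 = q − 3 ⇒ q = 7/9.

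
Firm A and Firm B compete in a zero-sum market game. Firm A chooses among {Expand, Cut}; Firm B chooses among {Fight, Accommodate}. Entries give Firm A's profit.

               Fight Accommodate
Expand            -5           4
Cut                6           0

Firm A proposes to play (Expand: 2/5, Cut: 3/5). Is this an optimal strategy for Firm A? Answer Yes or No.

Yes

Against Fight this mix gives (2/5)·(-5) + (3/5)·6 = 8/5.
Against Accommodate this mix gives (2/5)·4 + (3/5)·0 = 8/5.
All of Firm B's active replies (Fight, Accommodate) yield 8/5, and no column does worse for Firm A. The mix makes Firm B indifferent and guarantees 8/5, so it is optimal.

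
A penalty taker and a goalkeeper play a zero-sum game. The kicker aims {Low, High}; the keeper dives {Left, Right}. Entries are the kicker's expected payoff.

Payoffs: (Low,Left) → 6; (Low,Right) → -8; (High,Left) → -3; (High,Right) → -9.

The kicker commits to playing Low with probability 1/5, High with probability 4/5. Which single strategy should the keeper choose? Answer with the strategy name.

Right

If the keeper plays Left, the kicker's expected payoff is (1/5)·6 + (4/5)·(-3) = -6/5.
If the keeper plays Right, the kicker's expected payoff is (1/5)·(-8) + (4/5)·(-9) = -44/5.
The keeper minimizes the kicker's payoff; the smallest is -44/5, so the best response is Right.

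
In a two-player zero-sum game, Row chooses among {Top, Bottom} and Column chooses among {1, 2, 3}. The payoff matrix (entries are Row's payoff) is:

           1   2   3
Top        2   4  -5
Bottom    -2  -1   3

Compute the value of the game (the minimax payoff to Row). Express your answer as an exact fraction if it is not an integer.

-1/3

Row minima: Top → -5, Bottom → -2; maximin = -2.
Column maxima: 1 → 2, 2 → 4, 3 → 3; minimax = 2.
-2 ≠ 2, so there is no saddle point; optimal play is mixed.
2 is strictly dominated by 1 (it gives Row strictly more in every row), so Column never plays it.
On the remaining 2×2 (Top, Bottom vs 1, 3):
Let Row play Top with probability p. Expected payoff against 1: 2p + (-2)(1−p) = 4p − 2; against 3: (-5)p + 3(1−p) = −8p + 3.
Setting these equal: 4p − 2 = −8p + 3 ⇒ 12p = 5 ⇒ p = 5/12, and the value is (4)·(5/12) − 2 = -1/3.
For Column: with q = P(1), equating Top's and Bottom's payoffs gives 7q − 5 = −5q + 3 ⇒ q = 2/3.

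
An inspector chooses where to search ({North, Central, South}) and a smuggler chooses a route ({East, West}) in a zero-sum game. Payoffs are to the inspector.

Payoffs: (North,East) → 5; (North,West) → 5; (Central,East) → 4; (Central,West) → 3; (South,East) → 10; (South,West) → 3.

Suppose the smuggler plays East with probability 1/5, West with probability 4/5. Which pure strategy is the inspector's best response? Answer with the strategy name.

Expected payoff of North: (1/5)·5 + (4/5)·5 = 5.
Expected payoff of Central: (1/5)·4 + (4/5)·3 = 16/5.
Expected payoff of South: (1/5)·10 + (4/5)·3 = 22/5.
The largest is 5, so the inspector's best response is North.

North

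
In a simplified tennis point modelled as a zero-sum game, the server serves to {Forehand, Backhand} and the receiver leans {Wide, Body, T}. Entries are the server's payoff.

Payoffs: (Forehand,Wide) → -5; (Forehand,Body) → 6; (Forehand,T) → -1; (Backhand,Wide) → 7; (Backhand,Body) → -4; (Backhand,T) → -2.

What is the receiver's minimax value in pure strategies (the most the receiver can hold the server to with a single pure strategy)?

Column maxima: Wide → 7, Body → 6, T → -1.
The smallest of these is -1.

-1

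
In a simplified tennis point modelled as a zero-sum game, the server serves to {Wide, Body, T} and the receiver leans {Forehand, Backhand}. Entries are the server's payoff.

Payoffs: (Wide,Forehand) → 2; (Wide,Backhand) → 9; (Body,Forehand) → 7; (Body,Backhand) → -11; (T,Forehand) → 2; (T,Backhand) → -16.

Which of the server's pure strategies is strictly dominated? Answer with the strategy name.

T

Body gives a strictly higher payoff than T against every column: 7 > 2, -11 > -16.
So T is strictly dominated and the server never plays it.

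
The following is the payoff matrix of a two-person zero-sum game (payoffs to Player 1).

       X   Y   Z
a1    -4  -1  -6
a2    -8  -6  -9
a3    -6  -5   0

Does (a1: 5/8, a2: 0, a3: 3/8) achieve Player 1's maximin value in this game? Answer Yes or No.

No

Against X this mix gives (5/8)·(-4) + (3/8)·(-6) = -19/4.
Against Y this mix gives (5/8)·(-1) + (3/8)·(-5) = -5/2.
Against Z this mix gives (5/8)·(-6) + (3/8)·0 = -15/4.
Player 2 will play X, holding Player 1 to -19/4. Shifting weight toward the row that does better against X would raise this floor (the equalizing mix achieves -9/2 against both X and Z), so the proposed strategy is not optimal.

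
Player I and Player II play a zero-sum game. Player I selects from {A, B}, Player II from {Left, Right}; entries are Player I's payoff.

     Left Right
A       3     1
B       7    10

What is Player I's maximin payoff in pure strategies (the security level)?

7

Row minima: A → 1, B → 7.
The best of these is 7.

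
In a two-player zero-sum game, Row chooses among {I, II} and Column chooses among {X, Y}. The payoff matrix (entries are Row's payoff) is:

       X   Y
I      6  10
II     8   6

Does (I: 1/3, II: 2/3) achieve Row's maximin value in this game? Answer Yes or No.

Against X this mix gives (1/3)·6 + (2/3)·8 = 22/3.
Against Y this mix gives (1/3)·10 + (2/3)·6 = 22/3.
All of Column's active replies (X, Y) yield 22/3, and no column does worse for Row. The mix makes Column indifferent and guarantees 22/3, so it is optimal.

Yes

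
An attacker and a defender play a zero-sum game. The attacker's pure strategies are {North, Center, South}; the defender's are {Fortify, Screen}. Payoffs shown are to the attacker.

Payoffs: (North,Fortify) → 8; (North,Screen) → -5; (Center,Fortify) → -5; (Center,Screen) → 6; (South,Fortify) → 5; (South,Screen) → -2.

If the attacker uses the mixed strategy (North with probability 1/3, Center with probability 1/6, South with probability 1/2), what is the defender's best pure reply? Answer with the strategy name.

Screen

If the defender plays Fortify, the attacker's expected payoff is (1/3)·8 + (1/6)·(-5) + (1/2)·5 = 13/3.
If the defender plays Screen, the attacker's expected payoff is (1/3)·(-5) + (1/6)·6 + (1/2)·(-2) = -5/3.
The defender minimizes the attacker's payoff; the smallest is -5/3, so the best response is Screen.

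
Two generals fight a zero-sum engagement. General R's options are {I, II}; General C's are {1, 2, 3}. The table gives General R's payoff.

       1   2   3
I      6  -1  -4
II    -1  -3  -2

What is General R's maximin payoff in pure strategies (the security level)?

Row minima: I → -4, II → -3.
The best of these is -3.

-3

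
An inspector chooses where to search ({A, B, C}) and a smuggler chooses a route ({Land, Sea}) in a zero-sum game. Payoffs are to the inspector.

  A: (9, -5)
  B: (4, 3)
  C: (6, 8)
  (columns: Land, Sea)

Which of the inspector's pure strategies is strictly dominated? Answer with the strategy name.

C gives a strictly higher payoff than B against every column: 6 > 4, 8 > 3.
So B is strictly dominated and the inspector never plays it.

B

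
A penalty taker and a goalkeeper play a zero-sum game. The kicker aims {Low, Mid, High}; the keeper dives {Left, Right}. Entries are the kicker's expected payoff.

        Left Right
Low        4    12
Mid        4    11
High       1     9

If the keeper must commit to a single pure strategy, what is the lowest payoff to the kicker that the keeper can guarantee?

Column maxima: Left → 4, Right → 12.
The smallest of these is 4.

4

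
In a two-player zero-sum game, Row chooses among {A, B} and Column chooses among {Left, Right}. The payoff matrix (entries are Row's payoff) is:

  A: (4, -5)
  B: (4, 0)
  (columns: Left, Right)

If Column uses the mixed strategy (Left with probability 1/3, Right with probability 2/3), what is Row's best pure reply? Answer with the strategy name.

B

Expected payoff of A: (1/3)·4 + (2/3)·(-5) = -2.
Expected payoff of B: (1/3)·4 + (2/3)·0 = 4/3.
The largest is 4/3, so Row's best response is B.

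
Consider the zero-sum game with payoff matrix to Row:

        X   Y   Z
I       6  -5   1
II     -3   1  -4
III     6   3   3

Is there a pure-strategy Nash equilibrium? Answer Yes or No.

Yes

Row minima: I → -5, II → -4, III → 3; maximin = 3.
Column maxima: X → 6, Y → 3, Z → 3; minimax = 3.
maximin = minimax = 3, so a saddle point exists.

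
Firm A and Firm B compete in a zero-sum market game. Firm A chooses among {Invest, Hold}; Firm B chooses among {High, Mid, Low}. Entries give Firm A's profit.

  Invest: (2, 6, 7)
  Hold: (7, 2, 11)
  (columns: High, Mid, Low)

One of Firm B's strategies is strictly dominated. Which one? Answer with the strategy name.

Low

High holds Firm A's payoff strictly below Low in every row: 2 < 7, 7 < 11.
So Low is strictly dominated for Firm B.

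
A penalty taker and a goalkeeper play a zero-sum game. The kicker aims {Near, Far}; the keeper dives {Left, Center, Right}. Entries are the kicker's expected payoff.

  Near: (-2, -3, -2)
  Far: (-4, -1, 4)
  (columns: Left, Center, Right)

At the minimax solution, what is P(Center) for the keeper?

1/2

Row minima: Near → -3, Far → -4; maximin = -3.
Column maxima: Left → -2, Center → -1, Right → 4; minimax = -2.
-3 ≠ -2, so there is no saddle point; optimal play is mixed.
Right is strictly dominated by Center (it gives the kicker strictly more in every row), so the keeper never plays it.
On the remaining 2×2 (Near, Far vs Left, Center):
Let the kicker play Near with probability p. Expected payoff against Left: (-2)p + (-4)(1−p) = 2p − 4; against Center: (-3)p + (-1)(1−p) = −2p − 1.
Setting these equal: 2p − 4 = −2p − 1 ⇒ 4p = 3 ⇒ p = 3/4, and the value is (2)·(3/4) − 4 = -5/2.
For the keeper: with q = P(Left), equating Near's and Far's payoffs gives q − 3 = −3q − 1 ⇒ q = 1/2.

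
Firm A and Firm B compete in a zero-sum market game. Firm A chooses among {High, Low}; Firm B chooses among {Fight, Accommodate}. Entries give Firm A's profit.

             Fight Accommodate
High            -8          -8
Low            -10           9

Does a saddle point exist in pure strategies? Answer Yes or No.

Yes

Row minima: High → -8, Low → -10; maximin = -8.
Column maxima: Fight → -8, Accommodate → 9; minimax = -8.
maximin = minimax = -8, so a saddle point exists.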